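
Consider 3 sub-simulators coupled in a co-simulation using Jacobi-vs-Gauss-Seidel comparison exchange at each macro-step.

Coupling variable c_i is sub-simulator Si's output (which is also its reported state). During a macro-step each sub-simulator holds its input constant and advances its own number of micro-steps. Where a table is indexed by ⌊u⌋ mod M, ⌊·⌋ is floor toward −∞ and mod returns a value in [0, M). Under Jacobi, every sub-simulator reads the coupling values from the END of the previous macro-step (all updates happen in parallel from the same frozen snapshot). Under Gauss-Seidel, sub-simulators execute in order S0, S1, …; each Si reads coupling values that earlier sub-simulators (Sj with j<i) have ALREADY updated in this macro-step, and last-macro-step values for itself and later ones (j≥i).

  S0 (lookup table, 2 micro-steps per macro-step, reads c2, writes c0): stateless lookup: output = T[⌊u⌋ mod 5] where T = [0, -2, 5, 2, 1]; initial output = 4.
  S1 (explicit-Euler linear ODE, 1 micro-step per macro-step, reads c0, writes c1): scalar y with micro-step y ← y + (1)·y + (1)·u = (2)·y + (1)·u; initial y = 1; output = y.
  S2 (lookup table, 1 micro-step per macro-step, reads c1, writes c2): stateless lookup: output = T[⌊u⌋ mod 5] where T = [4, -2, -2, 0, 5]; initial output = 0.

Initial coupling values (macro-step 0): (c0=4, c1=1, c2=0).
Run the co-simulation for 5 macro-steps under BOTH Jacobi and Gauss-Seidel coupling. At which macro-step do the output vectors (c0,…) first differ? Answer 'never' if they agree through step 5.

[Jacobi] macro 1: S0 reads c2=0 → after 2×micro: 0; S1 reads c0=4 → after 1×micro: 6; S2 reads c1=1 → after 1×micro: -2 ⇒ (c0=0, c1=6, c2=-2)
[Jacobi] macro 2: S0 reads c2=-2 → after 2×micro: 2; S1 reads c0=0 → after 1×micro: 12; S2 reads c1=6 → after 1×micro: -2 ⇒ (c0=2, c1=12, c2=-2)
[Jacobi] macro 3: S0 reads c2=-2 → after 2×micro: 2; S1 reads c0=2 → after 1×micro: 26; S2 reads c1=12 → after 1×micro: -2 ⇒ (c0=2, c1=26, c2=-2)
[Jacobi] macro 4: S0 reads c2=-2 → after 2×micro: 2; S1 reads c0=2 → after 1×micro: 54; S2 reads c1=26 → after 1×micro: -2 ⇒ (c0=2, c1=54, c2=-2)
[Jacobi] macro 5: S0 reads c2=-2 → after 2×micro: 2; S1 reads c0=2 → after 1×micro: 110; S2 reads c1=54 → after 1×micro: 5 ⇒ (c0=2, c1=110, c2=5)
[Gauss-Seidel] macro 1: S0 reads c2=0 → after 2×micro: 0; S1 reads c0=0 → after 1×micro: 2; S2 reads c1=2 → after 1×micro: -2 ⇒ (c0=0, c1=2, c2=-2)
[Gauss-Seidel] macro 2: S0 reads c2=-2 → after 2×micro: 2; S1 reads c0=2 → after 1×micro: 6; S2 reads c1=6 → after 1×micro: -2 ⇒ (c0=2, c1=6, c2=-2)
[Gauss-Seidel] macro 3: S0 reads c2=-2 → after 2×micro: 2; S1 reads c0=2 → after 1×micro: 14; S2 reads c1=14 → after 1×micro: 5 ⇒ (c0=2, c1=14, c2=5)
[Gauss-Seidel] macro 4: S0 reads c2=5 → after 2×micro: 0; S1 reads c0=0 → after 1×micro: 28; S2 reads c1=28 → after 1×micro: 0 ⇒ (c0=0, c1=28, c2=0)
[Gauss-Seidel] macro 5: S0 reads c2=0 → after 2×micro: 0; S1 reads c0=0 → after 1×micro: 56; S2 reads c1=56 → after 1×micro: -2 ⇒ (c0=0, c1=56, c2=-2)

first divergence at macro-step: 1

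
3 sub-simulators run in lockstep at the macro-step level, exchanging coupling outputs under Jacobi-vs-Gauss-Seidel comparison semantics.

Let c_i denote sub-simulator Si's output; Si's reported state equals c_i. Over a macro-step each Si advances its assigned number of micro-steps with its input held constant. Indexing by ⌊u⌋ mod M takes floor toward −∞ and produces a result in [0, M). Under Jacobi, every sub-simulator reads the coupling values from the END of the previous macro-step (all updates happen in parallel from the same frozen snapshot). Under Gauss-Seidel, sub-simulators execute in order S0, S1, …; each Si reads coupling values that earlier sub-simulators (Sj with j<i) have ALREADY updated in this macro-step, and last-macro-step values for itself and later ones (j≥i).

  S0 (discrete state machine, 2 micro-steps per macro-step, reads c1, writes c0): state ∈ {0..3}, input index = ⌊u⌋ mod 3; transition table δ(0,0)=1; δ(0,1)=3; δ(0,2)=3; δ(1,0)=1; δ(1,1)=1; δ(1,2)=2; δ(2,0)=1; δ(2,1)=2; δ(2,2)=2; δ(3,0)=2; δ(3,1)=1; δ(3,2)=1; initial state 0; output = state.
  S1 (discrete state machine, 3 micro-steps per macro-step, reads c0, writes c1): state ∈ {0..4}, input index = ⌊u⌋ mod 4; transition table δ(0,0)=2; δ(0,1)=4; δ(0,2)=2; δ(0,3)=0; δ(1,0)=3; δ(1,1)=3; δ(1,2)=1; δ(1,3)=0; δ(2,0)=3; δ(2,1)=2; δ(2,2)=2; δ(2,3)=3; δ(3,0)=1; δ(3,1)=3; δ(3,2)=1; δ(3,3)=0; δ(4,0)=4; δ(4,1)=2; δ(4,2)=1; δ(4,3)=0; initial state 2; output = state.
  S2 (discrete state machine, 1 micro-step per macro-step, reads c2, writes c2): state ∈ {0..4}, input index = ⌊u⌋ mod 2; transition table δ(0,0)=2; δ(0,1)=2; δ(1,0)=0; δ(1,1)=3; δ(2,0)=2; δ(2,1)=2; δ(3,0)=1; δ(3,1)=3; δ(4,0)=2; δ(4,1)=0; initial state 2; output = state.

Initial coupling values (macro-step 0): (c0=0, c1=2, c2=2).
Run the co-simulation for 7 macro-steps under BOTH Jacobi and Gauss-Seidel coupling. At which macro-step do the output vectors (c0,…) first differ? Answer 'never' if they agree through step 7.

[Jacobi] macro 1: S0 reads c1=2 → after 2×micro: 1; S1 reads c0=0 → after 3×micro: 3; S2 reads c2=2 → after 1×micro: 2 ⇒ (c0=1, c1=3, c2=2)
[Jacobi] macro 2: S0 reads c1=3 → after 2×micro: 1; S1 reads c0=1 → after 3×micro: 3; S2 reads c2=2 → after 1×micro: 2 ⇒ (c0=1, c1=3, c2=2)
[Jacobi] macro 3: S0 reads c1=3 → after 2×micro: 1; S1 reads c0=1 → after 3×micro: 3; S2 reads c2=2 → after 1×micro: 2 ⇒ (c0=1, c1=3, c2=2)
[Jacobi] macro 4: S0 reads c1=3 → after 2×micro: 1; S1 reads c0=1 → after 3×micro: 3; S2 reads c2=2 → after 1×micro: 2 ⇒ (c0=1, c1=3, c2=2)
[Jacobi] macro 5: S0 reads c1=3 → after 2×micro: 1; S1 reads c0=1 → after 3×micro: 3; S2 reads c2=2 → after 1×micro: 2 ⇒ (c0=1, c1=3, c2=2)
[Jacobi] macro 6: S0 reads c1=3 → after 2×micro: 1; S1 reads c0=1 → after 3×micro: 3; S2 reads c2=2 → after 1×micro: 2 ⇒ (c0=1, c1=3, c2=2)
[Jacobi] macro 7: S0 reads c1=3 → after 2×micro: 1; S1 reads c0=1 → after 3×micro: 3; S2 reads c2=2 → after 1×micro: 2 ⇒ (c0=1, c1=3, c2=2)
[Gauss-Seidel] macro 1: S0 reads c1=2 → after 2×micro: 1; S1 reads c0=1 → after 3×micro: 2; S2 reads c2=2 → after 1×micro: 2 ⇒ (c0=1, c1=2, c2=2)
[Gauss-Seidel] macro 2: S0 reads c1=2 → after 2×micro: 2; S1 reads c0=2 → after 3×micro: 2; S2 reads c2=2 → after 1×micro: 2 ⇒ (c0=2, c1=2, c2=2)
[Gauss-Seidel] macro 3: S0 reads c1=2 → after 2×micro: 2; S1 reads c0=2 → after 3×micro: 2; S2 reads c2=2 → after 1×micro: 2 ⇒ (c0=2, c1=2, c2=2)
[Gauss-Seidel] macro 4: S0 reads c1=2 → after 2×micro: 2; S1 reads c0=2 → after 3×micro: 2; S2 reads c2=2 → after 1×micro: 2 ⇒ (c0=2, c1=2, c2=2)
[Gauss-Seidel] macro 5: S0 reads c1=2 → after 2×micro: 2; S1 reads c0=2 → after 3×micro: 2; S2 reads c2=2 → after 1×micro: 2 ⇒ (c0=2, c1=2, c2=2)
[Gauss-Seidel] macro 6: S0 reads c1=2 → after 2×micro: 2; S1 reads c0=2 → after 3×micro: 2; S2 reads c2=2 → after 1×micro: 2 ⇒ (c0=2, c1=2, c2=2)
[Gauss-Seidel] macro 7: S0 reads c1=2 → after 2×micro: 2; S1 reads c0=2 → after 3×micro: 2; S2 reads c2=2 → after 1×micro: 2 ⇒ (c0=2, c1=2, c2=2)

first divergence at macro-step: 1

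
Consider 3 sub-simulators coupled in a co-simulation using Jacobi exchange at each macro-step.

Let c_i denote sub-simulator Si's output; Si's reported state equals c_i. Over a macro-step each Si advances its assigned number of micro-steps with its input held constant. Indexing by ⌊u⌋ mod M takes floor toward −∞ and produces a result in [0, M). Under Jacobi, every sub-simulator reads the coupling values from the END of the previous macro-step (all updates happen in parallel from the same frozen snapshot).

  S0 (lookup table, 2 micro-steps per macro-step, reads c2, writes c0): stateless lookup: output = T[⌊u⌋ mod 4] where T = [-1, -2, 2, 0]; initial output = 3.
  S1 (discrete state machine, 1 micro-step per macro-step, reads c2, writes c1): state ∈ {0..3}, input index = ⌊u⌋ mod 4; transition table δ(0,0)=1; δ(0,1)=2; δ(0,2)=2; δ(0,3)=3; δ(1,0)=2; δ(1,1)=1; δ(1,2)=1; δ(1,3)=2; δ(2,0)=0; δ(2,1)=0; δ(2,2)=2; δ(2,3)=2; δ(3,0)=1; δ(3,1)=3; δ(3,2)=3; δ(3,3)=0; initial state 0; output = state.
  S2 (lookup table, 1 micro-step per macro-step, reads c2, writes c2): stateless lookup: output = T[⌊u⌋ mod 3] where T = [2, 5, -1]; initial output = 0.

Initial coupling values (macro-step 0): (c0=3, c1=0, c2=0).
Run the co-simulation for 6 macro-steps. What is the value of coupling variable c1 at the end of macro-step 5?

c1 at macro-step 5 = 2

macro 1: S0 reads c2=0 → after 2×micro: -1; S1 reads c2=0 → after 1×micro: 1; S2 reads c2=0 → after 1×micro: 2 ⇒ (c0=-1, c1=1, c2=2)
macro 2: S0 reads c2=2 → after 2×micro: 2; S1 reads c2=2 → after 1×micro: 1; S2 reads c2=2 → after 1×micro: -1 ⇒ (c0=2, c1=1, c2=-1)
macro 3: S0 reads c2=-1 → after 2×micro: 0; S1 reads c2=-1 → after 1×micro: 2; S2 reads c2=-1 → after 1×micro: -1 ⇒ (c0=0, c1=2, c2=-1)
macro 4: S0 reads c2=-1 → after 2×micro: 0; S1 reads c2=-1 → after 1×micro: 2; S2 reads c2=-1 → after 1×micro: -1 ⇒ (c0=0, c1=2, c2=-1)
macro 5: S0 reads c2=-1 → after 2×micro: 0; S1 reads c2=-1 → after 1×micro: 2; S2 reads c2=-1 → after 1×micro: -1 ⇒ (c0=0, c1=2, c2=-1)
macro 6: S0 reads c2=-1 → after 2×micro: 0; S1 reads c2=-1 → after 1×micro: 2; S2 reads c2=-1 → after 1×micro: -1 ⇒ (c0=0, c1=2, c2=-1)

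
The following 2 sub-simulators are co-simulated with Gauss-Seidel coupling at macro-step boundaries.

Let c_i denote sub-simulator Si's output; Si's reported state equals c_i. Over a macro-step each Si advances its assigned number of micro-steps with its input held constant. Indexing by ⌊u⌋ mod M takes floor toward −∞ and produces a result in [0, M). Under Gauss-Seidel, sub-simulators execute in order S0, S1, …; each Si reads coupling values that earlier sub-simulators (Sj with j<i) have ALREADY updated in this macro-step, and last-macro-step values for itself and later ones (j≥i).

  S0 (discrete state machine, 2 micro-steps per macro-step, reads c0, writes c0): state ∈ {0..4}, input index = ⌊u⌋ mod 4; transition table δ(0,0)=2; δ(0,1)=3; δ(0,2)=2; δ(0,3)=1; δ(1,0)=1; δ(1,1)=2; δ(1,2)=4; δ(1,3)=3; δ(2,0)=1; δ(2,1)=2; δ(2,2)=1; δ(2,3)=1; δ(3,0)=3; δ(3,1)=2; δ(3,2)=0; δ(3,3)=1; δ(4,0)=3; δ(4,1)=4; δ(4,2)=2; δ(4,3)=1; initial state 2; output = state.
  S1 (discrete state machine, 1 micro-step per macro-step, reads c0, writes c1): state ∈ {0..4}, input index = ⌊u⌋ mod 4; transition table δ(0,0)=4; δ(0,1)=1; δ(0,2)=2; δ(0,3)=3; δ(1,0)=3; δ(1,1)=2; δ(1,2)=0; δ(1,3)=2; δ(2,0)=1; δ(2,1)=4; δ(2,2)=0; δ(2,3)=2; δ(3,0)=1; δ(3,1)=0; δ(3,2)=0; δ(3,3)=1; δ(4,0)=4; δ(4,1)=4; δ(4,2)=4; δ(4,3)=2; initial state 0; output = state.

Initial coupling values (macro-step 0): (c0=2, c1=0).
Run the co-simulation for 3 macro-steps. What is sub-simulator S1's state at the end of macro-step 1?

S1 state at macro-step 1 = 4

macro 1: S0 reads c0=2 → after 2×micro: 4; S1 reads c0=4 → after 1×micro: 4 ⇒ (c0=4, c1=4)
macro 2: S0 reads c0=4 → after 2×micro: 3; S1 reads c0=3 → after 1×micro: 2 ⇒ (c0=3, c1=2)
macro 3: S0 reads c0=3 → after 2×micro: 3; S1 reads c0=3 → after 1×micro: 2 ⇒ (c0=3, c1=2)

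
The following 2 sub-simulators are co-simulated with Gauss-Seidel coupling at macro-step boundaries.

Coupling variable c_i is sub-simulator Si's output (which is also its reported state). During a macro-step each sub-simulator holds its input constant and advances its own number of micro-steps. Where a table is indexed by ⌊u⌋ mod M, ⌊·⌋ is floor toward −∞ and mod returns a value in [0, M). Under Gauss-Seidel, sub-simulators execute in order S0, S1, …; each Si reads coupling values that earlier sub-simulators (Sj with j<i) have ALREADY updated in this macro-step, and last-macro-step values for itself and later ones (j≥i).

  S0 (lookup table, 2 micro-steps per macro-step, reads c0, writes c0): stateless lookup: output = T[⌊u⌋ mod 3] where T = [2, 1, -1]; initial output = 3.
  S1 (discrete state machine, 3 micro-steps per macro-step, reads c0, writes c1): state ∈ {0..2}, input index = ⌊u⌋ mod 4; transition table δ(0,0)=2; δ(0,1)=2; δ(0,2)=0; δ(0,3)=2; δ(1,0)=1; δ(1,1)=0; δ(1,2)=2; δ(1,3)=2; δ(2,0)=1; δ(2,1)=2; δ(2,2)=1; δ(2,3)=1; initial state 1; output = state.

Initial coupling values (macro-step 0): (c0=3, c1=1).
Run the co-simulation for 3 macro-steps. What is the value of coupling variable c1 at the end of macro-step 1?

c1 at macro-step 1 = 2

macro 1: S0 reads c0=3 → after 2×micro: 2; S1 reads c0=2 → after 3×micro: 2 ⇒ (c0=2, c1=2)
macro 2: S0 reads c0=2 → after 2×micro: -1; S1 reads c0=-1 → after 3×micro: 1 ⇒ (c0=-1, c1=1)
macro 3: S0 reads c0=-1 → after 2×micro: -1; S1 reads c0=-1 → after 3×micro: 2 ⇒ (c0=-1, c1=2)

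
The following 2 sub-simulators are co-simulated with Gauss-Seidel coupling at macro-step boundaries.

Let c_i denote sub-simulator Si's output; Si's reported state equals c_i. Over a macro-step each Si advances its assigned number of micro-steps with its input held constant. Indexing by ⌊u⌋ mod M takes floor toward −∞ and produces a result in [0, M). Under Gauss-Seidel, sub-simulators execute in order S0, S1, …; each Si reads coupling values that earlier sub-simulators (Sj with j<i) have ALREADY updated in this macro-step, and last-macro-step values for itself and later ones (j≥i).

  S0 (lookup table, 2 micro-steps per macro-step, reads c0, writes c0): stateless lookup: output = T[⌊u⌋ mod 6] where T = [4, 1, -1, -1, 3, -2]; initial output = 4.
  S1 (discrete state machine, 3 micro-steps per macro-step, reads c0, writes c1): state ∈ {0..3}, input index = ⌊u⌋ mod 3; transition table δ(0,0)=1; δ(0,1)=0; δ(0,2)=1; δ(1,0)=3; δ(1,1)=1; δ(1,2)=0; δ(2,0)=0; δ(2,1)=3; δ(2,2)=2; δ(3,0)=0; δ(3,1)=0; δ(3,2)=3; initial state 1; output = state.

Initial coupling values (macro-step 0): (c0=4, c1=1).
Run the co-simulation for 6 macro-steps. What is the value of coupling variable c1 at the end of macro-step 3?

c1 at macro-step 3 = 0

macro 1: S0 reads c0=4 → after 2×micro: 3; S1 reads c0=3 → after 3×micro: 1 ⇒ (c0=3, c1=1)
macro 2: S0 reads c0=3 → after 2×micro: -1; S1 reads c0=-1 → after 3×micro: 0 ⇒ (c0=-1, c1=0)
macro 3: S0 reads c0=-1 → after 2×micro: -2; S1 reads c0=-2 → after 3×micro: 0 ⇒ (c0=-2, c1=0)
macro 4: S0 reads c0=-2 → after 2×micro: 3; S1 reads c0=3 → after 3×micro: 0 ⇒ (c0=3, c1=0)
macro 5: S0 reads c0=3 → after 2×micro: -1; S1 reads c0=-1 → after 3×micro: 1 ⇒ (c0=-1, c1=1)
macro 6: S0 reads c0=-1 → after 2×micro: -2; S1 reads c0=-2 → after 3×micro: 1 ⇒ (c0=-2, c1=1)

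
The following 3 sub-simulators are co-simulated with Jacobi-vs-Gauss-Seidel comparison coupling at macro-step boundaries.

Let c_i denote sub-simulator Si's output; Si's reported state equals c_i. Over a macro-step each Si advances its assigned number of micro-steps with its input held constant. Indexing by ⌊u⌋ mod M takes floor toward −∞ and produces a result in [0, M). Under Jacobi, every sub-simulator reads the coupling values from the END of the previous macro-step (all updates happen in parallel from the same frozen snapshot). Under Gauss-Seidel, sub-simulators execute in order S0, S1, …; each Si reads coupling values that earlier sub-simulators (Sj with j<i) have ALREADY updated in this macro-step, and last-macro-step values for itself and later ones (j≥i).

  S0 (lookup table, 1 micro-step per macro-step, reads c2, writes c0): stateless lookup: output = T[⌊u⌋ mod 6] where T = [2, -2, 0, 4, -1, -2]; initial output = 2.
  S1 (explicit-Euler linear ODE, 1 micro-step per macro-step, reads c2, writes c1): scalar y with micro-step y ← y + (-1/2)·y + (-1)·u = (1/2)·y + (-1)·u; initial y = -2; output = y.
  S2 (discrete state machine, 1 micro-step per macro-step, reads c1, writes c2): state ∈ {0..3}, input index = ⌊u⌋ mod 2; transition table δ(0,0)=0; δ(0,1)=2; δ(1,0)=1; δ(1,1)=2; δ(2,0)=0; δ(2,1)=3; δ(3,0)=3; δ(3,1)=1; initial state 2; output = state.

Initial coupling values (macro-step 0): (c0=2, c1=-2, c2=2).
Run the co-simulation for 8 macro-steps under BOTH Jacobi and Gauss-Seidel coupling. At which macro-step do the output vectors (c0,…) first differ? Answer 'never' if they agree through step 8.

[Jacobi] macro 1: S0 reads c2=2 → after 1×micro: 0; S1 reads c2=2 → after 1×micro: -3; S2 reads c1=-2 → after 1×micro: 0 ⇒ (c0=0, c1=-3, c2=0)
[Jacobi] macro 2: S0 reads c2=0 → after 1×micro: 2; S1 reads c2=0 → after 1×micro: -3/2; S2 reads c1=-3 → after 1×micro: 2 ⇒ (c0=2, c1=-3/2, c2=2)
[Jacobi] macro 3: S0 reads c2=2 → after 1×micro: 0; S1 reads c2=2 → after 1×micro: -11/4; S2 reads c1=-3/2 → after 1×micro: 0 ⇒ (c0=0, c1=-11/4, c2=0)
[Jacobi] macro 4: S0 reads c2=0 → after 1×micro: 2; S1 reads c2=0 → after 1×micro: -11/8; S2 reads c1=-11/4 → after 1×micro: 2 ⇒ (c0=2, c1=-11/8, c2=2)
[Jacobi] macro 5: S0 reads c2=2 → after 1×micro: 0; S1 reads c2=2 → after 1×micro: -43/16; S2 reads c1=-11/8 → after 1×micro: 0 ⇒ (c0=0, c1=-43/16, c2=0)
[Jacobi] macro 6: S0 reads c2=0 → after 1×micro: 2; S1 reads c2=0 → after 1×micro: -43/32; S2 reads c1=-43/16 → after 1×micro: 2 ⇒ (c0=2, c1=-43/32, c2=2)
[Jacobi] macro 7: S0 reads c2=2 → after 1×micro: 0; S1 reads c2=2 → after 1×micro: -171/64; S2 reads c1=-43/32 → after 1×micro: 0 ⇒ (c0=0, c1=-171/64, c2=0)
[Jacobi] macro 8: S0 reads c2=0 → after 1×micro: 2; S1 reads c2=0 → after 1×micro: -171/128; S2 reads c1=-171/64 → after 1×micro: 2 ⇒ (c0=2, c1=-171/128, c2=2)
[Gauss-Seidel] macro 1: S0 reads c2=2 → after 1×micro: 0; S1 reads c2=2 → after 1×micro: -3; S2 reads c1=-3 → after 1×micro: 3 ⇒ (c0=0, c1=-3, c2=3)
[Gauss-Seidel] macro 2: S0 reads c2=3 → after 1×micro: 4; S1 reads c2=3 → after 1×micro: -9/2; S2 reads c1=-9/2 → after 1×micro: 1 ⇒ (c0=4, c1=-9/2, c2=1)
[Gauss-Seidel] macro 3: S0 reads c2=1 → after 1×micro: -2; S1 reads c2=1 → after 1×micro: -13/4; S2 reads c1=-13/4 → after 1×micro: 1 ⇒ (c0=-2, c1=-13/4, c2=1)
[Gauss-Seidel] macro 4: S0 reads c2=1 → after 1×micro: -2; S1 reads c2=1 → after 1×micro: -21/8; S2 reads c1=-21/8 → after 1×micro: 2 ⇒ (c0=-2, c1=-21/8, c2=2)
[Gauss-Seidel] macro 5: S0 reads c2=2 → after 1×micro: 0; S1 reads c2=2 → after 1×micro: -53/16; S2 reads c1=-53/16 → after 1×micro: 0 ⇒ (c0=0, c1=-53/16, c2=0)
[Gauss-Seidel] macro 6: S0 reads c2=0 → after 1×micro: 2; S1 reads c2=0 → after 1×micro: -53/32; S2 reads c1=-53/32 → after 1×micro: 0 ⇒ (c0=2, c1=-53/32, c2=0)
[Gauss-Seidel] macro 7: S0 reads c2=0 → after 1×micro: 2; S1 reads c2=0 → after 1×micro: -53/64; S2 reads c1=-53/64 → after 1×micro: 2 ⇒ (c0=2, c1=-53/64, c2=2)
[Gauss-Seidel] macro 8: S0 reads c2=2 → after 1×micro: 0; S1 reads c2=2 → after 1×micro: -309/128; S2 reads c1=-309/128 → after 1×micro: 3 ⇒ (c0=0, c1=-309/128, c2=3)

first divergence at macro-step: 1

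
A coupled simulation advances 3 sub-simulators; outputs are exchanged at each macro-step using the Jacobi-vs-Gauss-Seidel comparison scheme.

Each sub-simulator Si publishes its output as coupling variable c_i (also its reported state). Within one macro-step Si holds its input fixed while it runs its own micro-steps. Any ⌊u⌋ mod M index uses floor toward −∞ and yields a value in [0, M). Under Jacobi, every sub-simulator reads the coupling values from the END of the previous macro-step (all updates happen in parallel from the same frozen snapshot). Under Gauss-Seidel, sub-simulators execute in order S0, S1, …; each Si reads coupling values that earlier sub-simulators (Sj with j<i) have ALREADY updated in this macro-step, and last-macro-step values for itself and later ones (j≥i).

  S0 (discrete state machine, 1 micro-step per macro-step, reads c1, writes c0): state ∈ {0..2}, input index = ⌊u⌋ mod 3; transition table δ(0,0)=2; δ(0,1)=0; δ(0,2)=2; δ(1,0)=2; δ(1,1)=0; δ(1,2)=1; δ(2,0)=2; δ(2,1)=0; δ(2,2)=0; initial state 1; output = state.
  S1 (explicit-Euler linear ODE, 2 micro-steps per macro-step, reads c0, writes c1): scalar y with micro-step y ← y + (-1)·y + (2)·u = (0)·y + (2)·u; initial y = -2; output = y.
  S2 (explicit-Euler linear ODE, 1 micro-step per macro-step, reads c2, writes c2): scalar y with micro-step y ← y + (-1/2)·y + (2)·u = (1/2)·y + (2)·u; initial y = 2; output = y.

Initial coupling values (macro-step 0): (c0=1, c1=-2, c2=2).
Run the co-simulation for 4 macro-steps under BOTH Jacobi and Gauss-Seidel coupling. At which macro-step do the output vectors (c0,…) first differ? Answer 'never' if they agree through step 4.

[Jacobi] macro 1: S0 reads c1=-2 → after 1×micro: 0; S1 reads c0=1 → after 2×micro: 2; S2 reads c2=2 → after 1×micro: 5 ⇒ (c0=0, c1=2, c2=5)
[Jacobi] macro 2: S0 reads c1=2 → after 1×micro: 2; S1 reads c0=0 → after 2×micro: 0; S2 reads c2=5 → after 1×micro: 25/2 ⇒ (c0=2, c1=0, c2=25/2)
[Jacobi] macro 3: S0 reads c1=0 → after 1×micro: 2; S1 reads c0=2 → after 2×micro: 4; S2 reads c2=25/2 → after 1×micro: 125/4 ⇒ (c0=2, c1=4, c2=125/4)
[Jacobi] macro 4: S0 reads c1=4 → after 1×micro: 0; S1 reads c0=2 → after 2×micro: 4; S2 reads c2=125/4 → after 1×micro: 625/8 ⇒ (c0=0, c1=4, c2=625/8)
[Gauss-Seidel] macro 1: S0 reads c1=-2 → after 1×micro: 0; S1 reads c0=0 → after 2×micro: 0; S2 reads c2=2 → after 1×micro: 5 ⇒ (c0=0, c1=0, c2=5)
[Gauss-Seidel] macro 2: S0 reads c1=0 → after 1×micro: 2; S1 reads c0=2 → after 2×micro: 4; S2 reads c2=5 → after 1×micro: 25/2 ⇒ (c0=2, c1=4, c2=25/2)
[Gauss-Seidel] macro 3: S0 reads c1=4 → after 1×micro: 0; S1 reads c0=0 → after 2×micro: 0; S2 reads c2=25/2 → after 1×micro: 125/4 ⇒ (c0=0, c1=0, c2=125/4)
[Gauss-Seidel] macro 4: S0 reads c1=0 → after 1×micro: 2; S1 reads c0=2 → after 2×micro: 4; S2 reads c2=125/4 → after 1×micro: 625/8 ⇒ (c0=2, c1=4, c2=625/8)

first divergence at macro-step: 1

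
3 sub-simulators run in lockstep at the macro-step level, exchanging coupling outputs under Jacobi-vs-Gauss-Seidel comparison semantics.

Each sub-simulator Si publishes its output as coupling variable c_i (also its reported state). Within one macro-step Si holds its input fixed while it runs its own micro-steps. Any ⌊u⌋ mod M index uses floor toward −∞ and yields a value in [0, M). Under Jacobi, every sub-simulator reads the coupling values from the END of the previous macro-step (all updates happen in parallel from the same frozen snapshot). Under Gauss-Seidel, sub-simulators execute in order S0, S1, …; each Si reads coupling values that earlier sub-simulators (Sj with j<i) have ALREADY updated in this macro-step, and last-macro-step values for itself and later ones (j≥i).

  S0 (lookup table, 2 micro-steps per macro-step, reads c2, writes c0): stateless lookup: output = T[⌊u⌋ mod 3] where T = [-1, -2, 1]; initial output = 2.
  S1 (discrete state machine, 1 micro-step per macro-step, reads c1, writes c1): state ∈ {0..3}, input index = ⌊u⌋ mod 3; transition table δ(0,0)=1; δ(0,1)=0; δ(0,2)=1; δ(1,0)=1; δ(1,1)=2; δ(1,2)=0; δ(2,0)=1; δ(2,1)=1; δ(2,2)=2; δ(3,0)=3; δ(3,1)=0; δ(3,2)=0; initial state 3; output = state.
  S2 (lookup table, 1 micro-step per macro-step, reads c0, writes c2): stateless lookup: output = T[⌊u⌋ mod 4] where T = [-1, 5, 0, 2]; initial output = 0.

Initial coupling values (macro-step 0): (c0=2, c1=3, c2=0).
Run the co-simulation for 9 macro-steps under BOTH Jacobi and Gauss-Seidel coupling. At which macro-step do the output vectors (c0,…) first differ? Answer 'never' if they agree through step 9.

first divergence at macro-step: 1

[Jacobi] macro 1: S0 reads c2=0 → after 2×micro: -1; S1 reads c1=3 → after 1×micro: 3; S2 reads c0=2 → after 1×micro: 0 ⇒ (c0=-1, c1=3, c2=0)
[Jacobi] macro 2: S0 reads c2=0 → after 2×micro: -1; S1 reads c1=3 → after 1×micro: 3; S2 reads c0=-1 → after 1×micro: 2 ⇒ (c0=-1, c1=3, c2=2)
[Jacobi] macro 3: S0 reads c2=2 → after 2×micro: 1; S1 reads c1=3 → after 1×micro: 3; S2 reads c0=-1 → after 1×micro: 2 ⇒ (c0=1, c1=3, c2=2)
[Jacobi] macro 4: S0 reads c2=2 → after 2×micro: 1; S1 reads c1=3 → after 1×micro: 3; S2 reads c0=1 → after 1×micro: 5 ⇒ (c0=1, c1=3, c2=5)
[Jacobi] macro 5: S0 reads c2=5 → after 2×micro: 1; S1 reads c1=3 → after 1×micro: 3; S2 reads c0=1 → after 1×micro: 5 ⇒ (c0=1, c1=3, c2=5)
[Jacobi] macro 6: S0 reads c2=5 → after 2×micro: 1; S1 reads c1=3 → after 1×micro: 3; S2 reads c0=1 → after 1×micro: 5 ⇒ (c0=1, c1=3, c2=5)
[Jacobi] macro 7: S0 reads c2=5 → after 2×micro: 1; S1 reads c1=3 → after 1×micro: 3; S2 reads c0=1 → after 1×micro: 5 ⇒ (c0=1, c1=3, c2=5)
[Jacobi] macro 8: S0 reads c2=5 → after 2×micro: 1; S1 reads c1=3 → after 1×micro: 3; S2 reads c0=1 → after 1×micro: 5 ⇒ (c0=1, c1=3, c2=5)
[Jacobi] macro 9: S0 reads c2=5 → after 2×micro: 1; S1 reads c1=3 → after 1×micro: 3; S2 reads c0=1 → after 1×micro: 5 ⇒ (c0=1, c1=3, c2=5)
[Gauss-Seidel] macro 1: S0 reads c2=0 → after 2×micro: -1; S1 reads c1=3 → after 1×micro: 3; S2 reads c0=-1 → after 1×micro: 2 ⇒ (c0=-1, c1=3, c2=2)
[Gauss-Seidel] macro 2: S0 reads c2=2 → after 2×micro: 1; S1 reads c1=3 → after 1×micro: 3; S2 reads c0=1 → after 1×micro: 5 ⇒ (c0=1, c1=3, c2=5)
[Gauss-Seidel] macro 3: S0 reads c2=5 → after 2×micro: 1; S1 reads c1=3 → after 1×micro: 3; S2 reads c0=1 → after 1×micro: 5 ⇒ (c0=1, c1=3, c2=5)
[Gauss-Seidel] macro 4: S0 reads c2=5 → after 2×micro: 1; S1 reads c1=3 → after 1×micro: 3; S2 reads c0=1 → after 1×micro: 5 ⇒ (c0=1, c1=3, c2=5)
[Gauss-Seidel] macro 5: S0 reads c2=5 → after 2×micro: 1; S1 reads c1=3 → after 1×micro: 3; S2 reads c0=1 → after 1×micro: 5 ⇒ (c0=1, c1=3, c2=5)
[Gauss-Seidel] macro 6: S0 reads c2=5 → after 2×micro: 1; S1 reads c1=3 → after 1×micro: 3; S2 reads c0=1 → after 1×micro: 5 ⇒ (c0=1, c1=3, c2=5)
[Gauss-Seidel] macro 7: S0 reads c2=5 → after 2×micro: 1; S1 reads c1=3 → after 1×micro: 3; S2 reads c0=1 → after 1×micro: 5 ⇒ (c0=1, c1=3, c2=5)
[Gauss-Seidel] macro 8: S0 reads c2=5 → after 2×micro: 1; S1 reads c1=3 → after 1×micro: 3; S2 reads c0=1 → after 1×micro: 5 ⇒ (c0=1, c1=3, c2=5)
[Gauss-Seidel] macro 9: S0 reads c2=5 → after 2×micro: 1; S1 reads c1=3 → after 1×micro: 3; S2 reads c0=1 → after 1×micro: 5 ⇒ (c0=1, c1=3, c2=5)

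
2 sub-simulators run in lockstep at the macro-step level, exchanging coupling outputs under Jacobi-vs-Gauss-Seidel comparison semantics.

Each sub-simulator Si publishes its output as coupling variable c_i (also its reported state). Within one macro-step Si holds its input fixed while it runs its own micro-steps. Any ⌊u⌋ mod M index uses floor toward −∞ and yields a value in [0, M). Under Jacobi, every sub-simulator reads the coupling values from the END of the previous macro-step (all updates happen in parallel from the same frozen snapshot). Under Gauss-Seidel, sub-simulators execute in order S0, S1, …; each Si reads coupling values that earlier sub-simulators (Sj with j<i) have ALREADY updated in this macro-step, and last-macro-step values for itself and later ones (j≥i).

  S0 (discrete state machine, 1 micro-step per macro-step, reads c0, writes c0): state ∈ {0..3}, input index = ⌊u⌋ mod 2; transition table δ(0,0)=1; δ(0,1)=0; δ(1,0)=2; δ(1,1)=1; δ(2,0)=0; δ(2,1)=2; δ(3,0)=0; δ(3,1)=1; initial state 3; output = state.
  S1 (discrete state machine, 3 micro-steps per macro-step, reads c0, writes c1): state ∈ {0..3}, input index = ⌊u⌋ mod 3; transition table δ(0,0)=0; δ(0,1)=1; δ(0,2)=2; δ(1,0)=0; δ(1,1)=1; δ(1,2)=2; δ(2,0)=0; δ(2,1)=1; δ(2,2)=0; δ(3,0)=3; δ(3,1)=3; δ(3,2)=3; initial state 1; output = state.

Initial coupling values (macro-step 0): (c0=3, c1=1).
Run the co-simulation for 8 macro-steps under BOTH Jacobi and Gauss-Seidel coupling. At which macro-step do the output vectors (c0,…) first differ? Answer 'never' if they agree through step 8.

[Jacobi] macro 1: S0 reads c0=3 → after 1×micro: 1; S1 reads c0=3 → after 3×micro: 0 ⇒ (c0=1, c1=0)
[Jacobi] macro 2: S0 reads c0=1 → after 1×micro: 1; S1 reads c0=1 → after 3×micro: 1 ⇒ (c0=1, c1=1)
[Jacobi] macro 3: S0 reads c0=1 → after 1×micro: 1; S1 reads c0=1 → after 3×micro: 1 ⇒ (c0=1, c1=1)
[Jacobi] macro 4: S0 reads c0=1 → after 1×micro: 1; S1 reads c0=1 → after 3×micro: 1 ⇒ (c0=1, c1=1)
[Jacobi] macro 5: S0 reads c0=1 → after 1×micro: 1; S1 reads c0=1 → after 3×micro: 1 ⇒ (c0=1, c1=1)
[Jacobi] macro 6: S0 reads c0=1 → after 1×micro: 1; S1 reads c0=1 → after 3×micro: 1 ⇒ (c0=1, c1=1)
[Jacobi] macro 7: S0 reads c0=1 → after 1×micro: 1; S1 reads c0=1 → after 3×micro: 1 ⇒ (c0=1, c1=1)
[Jacobi] macro 8: S0 reads c0=1 → after 1×micro: 1; S1 reads c0=1 → after 3×micro: 1 ⇒ (c0=1, c1=1)
[Gauss-Seidel] macro 1: S0 reads c0=3 → after 1×micro: 1; S1 reads c0=1 → after 3×micro: 1 ⇒ (c0=1, c1=1)
[Gauss-Seidel] macro 2: S0 reads c0=1 → after 1×micro: 1; S1 reads c0=1 → after 3×micro: 1 ⇒ (c0=1, c1=1)
[Gauss-Seidel] macro 3: S0 reads c0=1 → after 1×micro: 1; S1 reads c0=1 → after 3×micro: 1 ⇒ (c0=1, c1=1)
[Gauss-Seidel] macro 4: S0 reads c0=1 → after 1×micro: 1; S1 reads c0=1 → after 3×micro: 1 ⇒ (c0=1, c1=1)
[Gauss-Seidel] macro 5: S0 reads c0=1 → after 1×micro: 1; S1 reads c0=1 → after 3×micro: 1 ⇒ (c0=1, c1=1)
[Gauss-Seidel] macro 6: S0 reads c0=1 → after 1×micro: 1; S1 reads c0=1 → after 3×micro: 1 ⇒ (c0=1, c1=1)
[Gauss-Seidel] macro 7: S0 reads c0=1 → after 1×micro: 1; S1 reads c0=1 → after 3×micro: 1 ⇒ (c0=1, c1=1)
[Gauss-Seidel] macro 8: S0 reads c0=1 → after 1×micro: 1; S1 reads c0=1 → after 3×micro: 1 ⇒ (c0=1, c1=1)

first divergence at macro-step: 1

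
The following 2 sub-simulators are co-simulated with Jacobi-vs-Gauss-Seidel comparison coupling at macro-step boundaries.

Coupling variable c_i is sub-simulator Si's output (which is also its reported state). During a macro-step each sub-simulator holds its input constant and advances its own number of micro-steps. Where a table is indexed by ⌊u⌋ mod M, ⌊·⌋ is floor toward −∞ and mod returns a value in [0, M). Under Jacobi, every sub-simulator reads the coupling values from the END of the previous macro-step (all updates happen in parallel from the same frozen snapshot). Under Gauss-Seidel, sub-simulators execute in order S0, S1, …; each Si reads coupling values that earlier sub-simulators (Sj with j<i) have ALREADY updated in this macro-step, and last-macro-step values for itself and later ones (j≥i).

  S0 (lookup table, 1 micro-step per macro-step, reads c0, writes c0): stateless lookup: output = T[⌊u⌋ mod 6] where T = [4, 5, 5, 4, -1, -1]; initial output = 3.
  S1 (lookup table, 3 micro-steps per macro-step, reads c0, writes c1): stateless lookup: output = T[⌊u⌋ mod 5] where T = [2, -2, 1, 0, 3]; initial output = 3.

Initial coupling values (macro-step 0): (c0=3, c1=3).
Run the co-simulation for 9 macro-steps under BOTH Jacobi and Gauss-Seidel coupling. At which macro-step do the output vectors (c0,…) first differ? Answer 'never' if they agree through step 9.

first divergence at macro-step: 1

[Jacobi] macro 1: S0 reads c0=3 → after 1×micro: 4; S1 reads c0=3 → after 3×micro: 0 ⇒ (c0=4, c1=0)
[Jacobi] macro 2: S0 reads c0=4 → after 1×micro: -1; S1 reads c0=4 → after 3×micro: 3 ⇒ (c0=-1, c1=3)
[Jacobi] macro 3: S0 reads c0=-1 → after 1×micro: -1; S1 reads c0=-1 → after 3×micro: 3 ⇒ (c0=-1, c1=3)
[Jacobi] macro 4: S0 reads c0=-1 → after 1×micro: -1; S1 reads c0=-1 → after 3×micro: 3 ⇒ (c0=-1, c1=3)
[Jacobi] macro 5: S0 reads c0=-1 → after 1×micro: -1; S1 reads c0=-1 → after 3×micro: 3 ⇒ (c0=-1, c1=3)
[Jacobi] macro 6: S0 reads c0=-1 → after 1×micro: -1; S1 reads c0=-1 → after 3×micro: 3 ⇒ (c0=-1, c1=3)
[Jacobi] macro 7: S0 reads c0=-1 → after 1×micro: -1; S1 reads c0=-1 → after 3×micro: 3 ⇒ (c0=-1, c1=3)
[Jacobi] macro 8: S0 reads c0=-1 → after 1×micro: -1; S1 reads c0=-1 → after 3×micro: 3 ⇒ (c0=-1, c1=3)
[Jacobi] macro 9: S0 reads c0=-1 → after 1×micro: -1; S1 reads c0=-1 → after 3×micro: 3 ⇒ (c0=-1, c1=3)
[Gauss-Seidel] macro 1: S0 reads c0=3 → after 1×micro: 4; S1 reads c0=4 → after 3×micro: 3 ⇒ (c0=4, c1=3)
[Gauss-Seidel] macro 2: S0 reads c0=4 → after 1×micro: -1; S1 reads c0=-1 → after 3×micro: 3 ⇒ (c0=-1, c1=3)
[Gauss-Seidel] macro 3: S0 reads c0=-1 → after 1×micro: -1; S1 reads c0=-1 → after 3×micro: 3 ⇒ (c0=-1, c1=3)
[Gauss-Seidel] macro 4: S0 reads c0=-1 → after 1×micro: -1; S1 reads c0=-1 → after 3×micro: 3 ⇒ (c0=-1, c1=3)
[Gauss-Seidel] macro 5: S0 reads c0=-1 → after 1×micro: -1; S1 reads c0=-1 → after 3×micro: 3 ⇒ (c0=-1, c1=3)
[Gauss-Seidel] macro 6: S0 reads c0=-1 → after 1×micro: -1; S1 reads c0=-1 → after 3×micro: 3 ⇒ (c0=-1, c1=3)
[Gauss-Seidel] macro 7: S0 reads c0=-1 → after 1×micro: -1; S1 reads c0=-1 → after 3×micro: 3 ⇒ (c0=-1, c1=3)
[Gauss-Seidel] macro 8: S0 reads c0=-1 → after 1×micro: -1; S1 reads c0=-1 → after 3×micro: 3 ⇒ (c0=-1, c1=3)
[Gauss-Seidel] macro 9: S0 reads c0=-1 → after 1×micro: -1; S1 reads c0=-1 → after 3×micro: 3 ⇒ (c0=-1, c1=3)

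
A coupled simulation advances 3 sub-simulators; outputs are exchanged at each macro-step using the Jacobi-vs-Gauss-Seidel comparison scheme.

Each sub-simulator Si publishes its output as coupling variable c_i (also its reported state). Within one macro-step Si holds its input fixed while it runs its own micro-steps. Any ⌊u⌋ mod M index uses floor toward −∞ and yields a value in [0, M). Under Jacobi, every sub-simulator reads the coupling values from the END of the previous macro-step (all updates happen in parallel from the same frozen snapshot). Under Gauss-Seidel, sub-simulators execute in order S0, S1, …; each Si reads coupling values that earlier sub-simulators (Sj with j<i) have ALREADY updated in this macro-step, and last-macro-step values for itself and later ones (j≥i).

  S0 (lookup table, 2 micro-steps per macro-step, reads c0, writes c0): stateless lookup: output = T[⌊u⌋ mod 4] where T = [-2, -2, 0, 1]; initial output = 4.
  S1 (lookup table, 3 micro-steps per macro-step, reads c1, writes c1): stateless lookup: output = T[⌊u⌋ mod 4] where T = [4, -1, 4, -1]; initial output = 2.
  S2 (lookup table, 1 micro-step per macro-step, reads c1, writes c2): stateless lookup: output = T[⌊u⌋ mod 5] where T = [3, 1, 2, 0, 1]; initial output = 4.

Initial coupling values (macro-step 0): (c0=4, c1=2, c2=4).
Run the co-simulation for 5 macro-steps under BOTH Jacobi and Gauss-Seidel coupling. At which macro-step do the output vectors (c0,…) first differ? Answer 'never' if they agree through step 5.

[Jacobi] macro 1: S0 reads c0=4 → after 2×micro: -2; S1 reads c1=2 → after 3×micro: 4; S2 reads c1=2 → after 1×micro: 2 ⇒ (c0=-2, c1=4, c2=2)
[Jacobi] macro 2: S0 reads c0=-2 → after 2×micro: 0; S1 reads c1=4 → after 3×micro: 4; S2 reads c1=4 → after 1×micro: 1 ⇒ (c0=0, c1=4, c2=1)
[Jacobi] macro 3: S0 reads c0=0 → after 2×micro: -2; S1 reads c1=4 → after 3×micro: 4; S2 reads c1=4 → after 1×micro: 1 ⇒ (c0=-2, c1=4, c2=1)
[Jacobi] macro 4: S0 reads c0=-2 → after 2×micro: 0; S1 reads c1=4 → after 3×micro: 4; S2 reads c1=4 → after 1×micro: 1 ⇒ (c0=0, c1=4, c2=1)
[Jacobi] macro 5: S0 reads c0=0 → after 2×micro: -2; S1 reads c1=4 → after 3×micro: 4; S2 reads c1=4 → after 1×micro: 1 ⇒ (c0=-2, c1=4, c2=1)
[Gauss-Seidel] macro 1: S0 reads c0=4 → after 2×micro: -2; S1 reads c1=2 → after 3×micro: 4; S2 reads c1=4 → after 1×micro: 1 ⇒ (c0=-2, c1=4, c2=1)
[Gauss-Seidel] macro 2: S0 reads c0=-2 → after 2×micro: 0; S1 reads c1=4 → after 3×micro: 4; S2 reads c1=4 → after 1×micro: 1 ⇒ (c0=0, c1=4, c2=1)
[Gauss-Seidel] macro 3: S0 reads c0=0 → after 2×micro: -2; S1 reads c1=4 → after 3×micro: 4; S2 reads c1=4 → after 1×micro: 1 ⇒ (c0=-2, c1=4, c2=1)
[Gauss-Seidel] macro 4: S0 reads c0=-2 → after 2×micro: 0; S1 reads c1=4 → after 3×micro: 4; S2 reads c1=4 → after 1×micro: 1 ⇒ (c0=0, c1=4, c2=1)
[Gauss-Seidel] macro 5: S0 reads c0=0 → after 2×micro: -2; S1 reads c1=4 → after 3×micro: 4; S2 reads c1=4 → after 1×micro: 1 ⇒ (c0=-2, c1=4, c2=1)

first divergence at macro-step: 1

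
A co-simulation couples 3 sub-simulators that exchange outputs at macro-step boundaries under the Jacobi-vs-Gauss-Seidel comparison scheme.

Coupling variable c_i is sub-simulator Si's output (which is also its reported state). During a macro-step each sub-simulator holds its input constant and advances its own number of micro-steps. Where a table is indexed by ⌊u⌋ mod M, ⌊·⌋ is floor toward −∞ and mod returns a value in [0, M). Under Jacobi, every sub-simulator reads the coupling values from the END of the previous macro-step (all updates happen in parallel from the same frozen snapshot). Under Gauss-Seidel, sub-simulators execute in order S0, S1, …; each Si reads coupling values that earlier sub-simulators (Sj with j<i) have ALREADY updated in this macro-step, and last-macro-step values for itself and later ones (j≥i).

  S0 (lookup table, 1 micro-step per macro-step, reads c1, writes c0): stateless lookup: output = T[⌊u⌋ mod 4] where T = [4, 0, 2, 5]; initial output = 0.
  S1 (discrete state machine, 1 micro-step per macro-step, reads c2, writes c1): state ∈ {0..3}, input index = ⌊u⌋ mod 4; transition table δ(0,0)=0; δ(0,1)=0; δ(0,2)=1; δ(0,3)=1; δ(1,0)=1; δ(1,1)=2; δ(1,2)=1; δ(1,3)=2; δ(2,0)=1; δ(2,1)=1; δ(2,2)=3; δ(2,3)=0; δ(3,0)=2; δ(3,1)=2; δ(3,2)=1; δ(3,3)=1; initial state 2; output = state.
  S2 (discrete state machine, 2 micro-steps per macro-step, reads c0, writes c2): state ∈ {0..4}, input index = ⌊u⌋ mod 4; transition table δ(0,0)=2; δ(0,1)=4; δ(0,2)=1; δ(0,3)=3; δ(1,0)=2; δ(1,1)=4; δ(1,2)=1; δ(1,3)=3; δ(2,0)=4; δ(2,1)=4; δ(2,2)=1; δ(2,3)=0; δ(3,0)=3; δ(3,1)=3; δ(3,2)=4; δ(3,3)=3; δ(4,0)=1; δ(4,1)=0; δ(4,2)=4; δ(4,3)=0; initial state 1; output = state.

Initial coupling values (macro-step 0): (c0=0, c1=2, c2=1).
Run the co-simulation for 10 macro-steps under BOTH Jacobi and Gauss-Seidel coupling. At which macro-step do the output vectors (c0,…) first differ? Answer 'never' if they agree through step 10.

[Jacobi] macro 1: S0 reads c1=2 → after 1×micro: 2; S1 reads c2=1 → after 1×micro: 1; S2 reads c0=0 → after 2×micro: 4 ⇒ (c0=2, c1=1, c2=4)
[Jacobi] macro 2: S0 reads c1=1 → after 1×micro: 0; S1 reads c2=4 → after 1×micro: 1; S2 reads c0=2 → after 2×micro: 4 ⇒ (c0=0, c1=1, c2=4)
[Jacobi] macro 3: S0 reads c1=1 → after 1×micro: 0; S1 reads c2=4 → after 1×micro: 1; S2 reads c0=0 → after 2×micro: 2 ⇒ (c0=0, c1=1, c2=2)
[Jacobi] macro 4: S0 reads c1=1 → after 1×micro: 0; S1 reads c2=2 → after 1×micro: 1; S2 reads c0=0 → after 2×micro: 1 ⇒ (c0=0, c1=1, c2=1)
[Jacobi] macro 5: S0 reads c1=1 → after 1×micro: 0; S1 reads c2=1 → after 1×micro: 2; S2 reads c0=0 → after 2×micro: 4 ⇒ (c0=0, c1=2, c2=4)
[Jacobi] macro 6: S0 reads c1=2 → after 1×micro: 2; S1 reads c2=4 → after 1×micro: 1; S2 reads c0=0 → after 2×micro: 2 ⇒ (c0=2, c1=1, c2=2)
[Jacobi] macro 7: S0 reads c1=1 → after 1×micro: 0; S1 reads c2=2 → after 1×micro: 1; S2 reads c0=2 → after 2×micro: 1 ⇒ (c0=0, c1=1, c2=1)
[Jacobi] macro 8: S0 reads c1=1 → after 1×micro: 0; S1 reads c2=1 → after 1×micro: 2; S2 reads c0=0 → after 2×micro: 4 ⇒ (c0=0, c1=2, c2=4)
[Jacobi] macro 9: S0 reads c1=2 → after 1×micro: 2; S1 reads c2=4 → after 1×micro: 1; S2 reads c0=0 → after 2×micro: 2 ⇒ (c0=2, c1=1, c2=2)
[Jacobi] macro 10: S0 reads c1=1 → after 1×micro: 0; S1 reads c2=2 → after 1×micro: 1; S2 reads c0=2 → after 2×micro: 1 ⇒ (c0=0, c1=1, c2=1)
[Gauss-Seidel] macro 1: S0 reads c1=2 → after 1×micro: 2; S1 reads c2=1 → after 1×micro: 1; S2 reads c0=2 → after 2×micro: 1 ⇒ (c0=2, c1=1, c2=1)
[Gauss-Seidel] macro 2: S0 reads c1=1 → after 1×micro: 0; S1 reads c2=1 → after 1×micro: 2; S2 reads c0=0 → after 2×micro: 4 ⇒ (c0=0, c1=2, c2=4)
[Gauss-Seidel] macro 3: S0 reads c1=2 → after 1×micro: 2; S1 reads c2=4 → after 1×micro: 1; S2 reads c0=2 → after 2×micro: 4 ⇒ (c0=2, c1=1, c2=4)
[Gauss-Seidel] macro 4: S0 reads c1=1 → after 1×micro: 0; S1 reads c2=4 → after 1×micro: 1; S2 reads c0=0 → after 2×micro: 2 ⇒ (c0=0, c1=1, c2=2)
[Gauss-Seidel] macro 5: S0 reads c1=1 → after 1×micro: 0; S1 reads c2=2 → after 1×micro: 1; S2 reads c0=0 → after 2×micro: 1 ⇒ (c0=0, c1=1, c2=1)
[Gauss-Seidel] macro 6: S0 reads c1=1 → after 1×micro: 0; S1 reads c2=1 → after 1×micro: 2; S2 reads c0=0 → after 2×micro: 4 ⇒ (c0=0, c1=2, c2=4)
[Gauss-Seidel] macro 7: S0 reads c1=2 → after 1×micro: 2; S1 reads c2=4 → after 1×micro: 1; S2 reads c0=2 → after 2×micro: 4 ⇒ (c0=2, c1=1, c2=4)
[Gauss-Seidel] macro 8: S0 reads c1=1 → after 1×micro: 0; S1 reads c2=4 → after 1×micro: 1; S2 reads c0=0 → after 2×micro: 2 ⇒ (c0=0, c1=1, c2=2)
[Gauss-Seidel] macro 9: S0 reads c1=1 → after 1×micro: 0; S1 reads c2=2 → after 1×micro: 1; S2 reads c0=0 → after 2×micro: 1 ⇒ (c0=0, c1=1, c2=1)
[Gauss-Seidel] macro 10: S0 reads c1=1 → after 1×micro: 0; S1 reads c2=1 → after 1×micro: 2; S2 reads c0=0 → after 2×micro: 4 ⇒ (c0=0, c1=2, c2=4)

first divergence at macro-step: 1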